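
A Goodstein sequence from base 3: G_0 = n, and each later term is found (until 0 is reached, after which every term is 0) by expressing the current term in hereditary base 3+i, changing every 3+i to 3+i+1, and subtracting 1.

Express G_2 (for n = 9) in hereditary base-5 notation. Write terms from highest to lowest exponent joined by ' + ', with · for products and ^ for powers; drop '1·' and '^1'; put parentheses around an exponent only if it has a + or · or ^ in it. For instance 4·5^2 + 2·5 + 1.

G_0=9  [base 3] 3^2  →[3↦4]→  4^2 = 16  −1 ⇒ G_1=15
G_1=15  [base 4] 3·4 + 3  →[4↦5]→  3·5 + 3 = 18  −1 ⇒ G_2=17

3·5 + 2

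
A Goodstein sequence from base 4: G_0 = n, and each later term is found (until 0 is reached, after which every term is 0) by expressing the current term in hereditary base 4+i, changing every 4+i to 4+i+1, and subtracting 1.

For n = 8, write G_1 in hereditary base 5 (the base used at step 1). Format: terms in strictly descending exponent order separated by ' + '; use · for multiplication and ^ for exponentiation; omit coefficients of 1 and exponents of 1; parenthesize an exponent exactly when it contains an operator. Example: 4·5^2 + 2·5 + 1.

(0) 8|_4 = 2·4 ↦ 2·5|_5 = 10 ⇒ 9
(1) 9|_5 = 5 + 4 ↦ 6 + 4|_6 = 10 ⇒ 9

5 + 4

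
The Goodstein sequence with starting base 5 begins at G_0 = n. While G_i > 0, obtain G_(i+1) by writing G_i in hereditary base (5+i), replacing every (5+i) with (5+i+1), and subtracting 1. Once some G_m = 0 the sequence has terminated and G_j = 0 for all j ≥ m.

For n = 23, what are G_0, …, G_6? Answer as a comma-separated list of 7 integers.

23 —HB5→ 4·5 + 3 —bump→ 4·6 + 3 = 27 —(−1)→ 26
26 —HB6→ 4·6 + 2 —bump→ 4·7 + 2 = 30 —(−1)→ 29
29 —HB7→ 4·7 + 1 —bump→ 4·8 + 1 = 33 —(−1)→ 32
32 —HB8→ 4·8 —bump→ 4·9 = 36 —(−1)→ 35
35 —HB9→ 3·9 + 8 —bump→ 3·10 + 8 = 38 —(−1)→ 37
37 —HB10→ 3·10 + 7 —bump→ 3·11 + 7 = 40 —(−1)→ 39

23, 26, 29, 32, 35, 37, 39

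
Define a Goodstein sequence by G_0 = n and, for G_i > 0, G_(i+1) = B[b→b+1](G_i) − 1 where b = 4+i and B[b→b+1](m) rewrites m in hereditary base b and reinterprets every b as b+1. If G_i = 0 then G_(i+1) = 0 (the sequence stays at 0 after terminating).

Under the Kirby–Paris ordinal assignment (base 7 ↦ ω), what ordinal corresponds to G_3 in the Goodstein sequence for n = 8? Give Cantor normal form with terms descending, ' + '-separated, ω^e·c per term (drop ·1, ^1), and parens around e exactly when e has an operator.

ω + 2

step 0: 8 = 2·4; sub 5 for 4: 2·5; = 10; G_1 = 10−1 = 9
step 1: 9 = 5 + 4; sub 6 for 5: 6 + 4; = 10; G_2 = 10−1 = 9
step 2: 9 = 6 + 3; sub 7 for 6: 7 + 3; = 10; G_3 = 10−1 = 9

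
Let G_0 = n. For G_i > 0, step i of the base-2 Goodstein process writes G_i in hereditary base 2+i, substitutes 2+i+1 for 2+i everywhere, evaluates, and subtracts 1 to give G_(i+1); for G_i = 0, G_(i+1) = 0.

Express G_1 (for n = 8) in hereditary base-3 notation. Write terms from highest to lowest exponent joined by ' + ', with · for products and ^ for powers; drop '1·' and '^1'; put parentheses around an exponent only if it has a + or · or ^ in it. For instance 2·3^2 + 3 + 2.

(0) 8|_2 = 2^(2 + 1) ↦ 3^(3 + 1)|_3 = 81 ⇒ 80
(1) 80|_3 = 2·3^3 + 2·3^2 + 2·3 + 2 ↦ 2·4^4 + 2·4^2 + 2·4 + 2|_4 = 554 ⇒ 553

2·3^3 + 2·3^2 + 2·3 + 2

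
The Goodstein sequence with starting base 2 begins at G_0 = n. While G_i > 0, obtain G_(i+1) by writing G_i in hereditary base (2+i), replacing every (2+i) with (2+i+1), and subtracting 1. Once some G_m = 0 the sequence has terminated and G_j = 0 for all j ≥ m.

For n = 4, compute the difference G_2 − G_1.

i=0: 4 = 2^2 (b=2); 2→3: 3^3 = 27; 27−1 = 26
i=1: 26 = 2·3^2 + 2·3 + 2 (b=3); 3→4: 2·4^2 + 2·4 + 2 = 42; 42−1 = 41

15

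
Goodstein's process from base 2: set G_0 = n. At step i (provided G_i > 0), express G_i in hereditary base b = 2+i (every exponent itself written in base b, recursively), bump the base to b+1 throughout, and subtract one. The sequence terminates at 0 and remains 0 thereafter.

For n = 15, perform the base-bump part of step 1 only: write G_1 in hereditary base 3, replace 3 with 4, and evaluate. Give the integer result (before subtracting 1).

1284

base 2: 15 = 2^(2 + 1) + 2^2 + 2 + 1; at 3: 3^(3 + 1) + 3^3 + 3 + 1 = 112; next = 111
base 3: 111 = 3^(3 + 1) + 3^3 + 3; at 4: 4^(4 + 1) + 4^4 + 4 = 1284; next = 1283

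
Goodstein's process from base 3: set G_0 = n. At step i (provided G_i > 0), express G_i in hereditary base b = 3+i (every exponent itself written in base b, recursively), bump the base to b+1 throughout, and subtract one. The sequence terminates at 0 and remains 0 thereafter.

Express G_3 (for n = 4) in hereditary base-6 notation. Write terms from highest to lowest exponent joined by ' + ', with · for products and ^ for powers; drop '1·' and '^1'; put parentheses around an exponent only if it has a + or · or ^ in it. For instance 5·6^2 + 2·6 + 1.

3

base 3: 4 = 3 + 1; at 4: 4 + 1 = 5; next = 4
base 4: 4 = 4; at 5: 5 = 5; next = 4
base 5: 4 = 4; at 6: 4 = 4; next = 3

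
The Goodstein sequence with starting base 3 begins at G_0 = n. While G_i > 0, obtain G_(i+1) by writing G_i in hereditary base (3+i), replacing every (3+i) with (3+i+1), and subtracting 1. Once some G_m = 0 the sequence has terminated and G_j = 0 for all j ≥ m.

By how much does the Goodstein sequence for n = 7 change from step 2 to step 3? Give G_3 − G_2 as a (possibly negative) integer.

0

step 0: 7 = 2·3 + 1; sub 4 for 3: 2·4 + 1; = 9; G_1 = 9−1 = 8
step 1: 8 = 2·4; sub 5 for 4: 2·5; = 10; G_2 = 10−1 = 9
step 2: 9 = 5 + 4; sub 6 for 5: 6 + 4; = 10; G_3 = 10−1 = 9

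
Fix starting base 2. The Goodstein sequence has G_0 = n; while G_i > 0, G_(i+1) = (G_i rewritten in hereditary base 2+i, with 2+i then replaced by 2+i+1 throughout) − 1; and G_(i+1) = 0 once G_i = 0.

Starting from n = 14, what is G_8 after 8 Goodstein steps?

step 0: 14 = 2^(2 + 1) + 2^2 + 2; sub 3 for 2: 3^(3 + 1) + 3^3 + 3; = 111; G_1 = 111−1 = 110
step 1: 110 = 3^(3 + 1) + 3^3 + 2; sub 4 for 3: 4^(4 + 1) + 4^4 + 2; = 1282; G_2 = 1282−1 = 1281
step 2: 1281 = 4^(4 + 1) + 4^4 + 1; sub 5 for 4: 5^(5 + 1) + 5^5 + 1; = 18751; G_3 = 18751−1 = 18750
step 3: 18750 = 5^(5 + 1) + 5^5; sub 6 for 5: 6^(6 + 1) + 6^6; = 326592; G_4 = 326592−1 = 326591
step 4: 326591 = 6^(6 + 1) + 5·6^5 + 5·6^4 + 5·6^3 + 5·6^2 + 5·6 + 5; sub 7 for 6: 7^(7 + 1) + 5·7^5 + 5·7^4 + 5·7^3 + 5·7^2 + 5·7 + 5; = 5862841; G_5 = 5862841−1 = 5862840
step 5: 5862840 = 7^(7 + 1) + 5·7^5 + 5·7^4 + 5·7^3 + 5·7^2 + 5·7 + 4; sub 8 for 7: 8^(8 + 1) + 5·8^5 + 5·8^4 + 5·8^3 + 5·8^2 + 5·8 + 4; = 134404972; G_6 = 134404972−1 = 134404971
step 6: 134404971 = 8^(8 + 1) + 5·8^5 + 5·8^4 + 5·8^3 + 5·8^2 + 5·8 + 3; sub 9 for 8: 9^(9 + 1) + 5·9^5 + 5·9^4 + 5·9^3 + 5·9^2 + 5·9 + 3; = 3487116549; G_7 = 3487116549−1 = 3487116548
step 7: 3487116548 = 9^(9 + 1) + 5·9^5 + 5·9^4 + 5·9^3 + 5·9^2 + 5·9 + 2; sub 10 for 9: 10^(10 + 1) + 5·10^5 + 5·10^4 + 5·10^3 + 5·10^2 + 5·10 + 2; = 100000555552; G_8 = 100000555552−1 = 100000555551

100000555551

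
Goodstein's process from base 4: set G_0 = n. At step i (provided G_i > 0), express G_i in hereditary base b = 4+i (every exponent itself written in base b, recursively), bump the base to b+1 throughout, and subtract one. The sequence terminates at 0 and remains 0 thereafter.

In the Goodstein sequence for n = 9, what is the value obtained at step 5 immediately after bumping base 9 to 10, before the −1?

12

[0] 9 ≡ 2·4 + 1 (base 4). Lift 5: 11. −1: 10.
[1] 10 ≡ 2·5 (base 5). Lift 6: 12. −1: 11.
[2] 11 ≡ 6 + 5 (base 6). Lift 7: 12. −1: 11.
[3] 11 ≡ 7 + 4 (base 7). Lift 8: 12. −1: 11.
[4] 11 ≡ 8 + 3 (base 8). Lift 9: 12. −1: 11.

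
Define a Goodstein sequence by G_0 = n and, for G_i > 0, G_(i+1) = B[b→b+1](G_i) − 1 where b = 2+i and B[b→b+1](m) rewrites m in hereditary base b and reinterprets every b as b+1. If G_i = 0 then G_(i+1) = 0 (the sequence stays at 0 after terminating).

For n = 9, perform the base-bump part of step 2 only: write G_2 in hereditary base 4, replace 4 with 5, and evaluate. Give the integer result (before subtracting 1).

9843

[0] 9 ≡ 2^(2 + 1) + 1 (base 2). Lift 3: 82. −1: 81.
[1] 81 ≡ 3^(3 + 1) (base 3). Lift 4: 1024. −1: 1023.
[2] 1023 ≡ 3·4^4 + 3·4^3 + 3·4^2 + 3·4 + 3 (base 4). Lift 5: 9843. −1: 9842.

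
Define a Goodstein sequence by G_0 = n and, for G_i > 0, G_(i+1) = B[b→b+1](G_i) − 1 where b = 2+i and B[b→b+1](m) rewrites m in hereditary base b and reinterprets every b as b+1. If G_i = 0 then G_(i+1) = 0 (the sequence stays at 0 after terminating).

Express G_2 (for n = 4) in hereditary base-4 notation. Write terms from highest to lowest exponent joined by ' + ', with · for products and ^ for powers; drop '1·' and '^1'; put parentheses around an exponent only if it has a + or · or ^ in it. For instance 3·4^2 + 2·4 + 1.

G_0 = 4. HB_2(4) = 2^2. Bump = 27. G_1 = 26.
G_1 = 26. HB_3(26) = 2·3^2 + 2·3 + 2. Bump = 42. G_2 = 41.
G_2 = 41. HB_4(41) = 2·4^2 + 2·4 + 1. Bump = 61. G_3 = 60.

2·4^2 + 2·4 + 1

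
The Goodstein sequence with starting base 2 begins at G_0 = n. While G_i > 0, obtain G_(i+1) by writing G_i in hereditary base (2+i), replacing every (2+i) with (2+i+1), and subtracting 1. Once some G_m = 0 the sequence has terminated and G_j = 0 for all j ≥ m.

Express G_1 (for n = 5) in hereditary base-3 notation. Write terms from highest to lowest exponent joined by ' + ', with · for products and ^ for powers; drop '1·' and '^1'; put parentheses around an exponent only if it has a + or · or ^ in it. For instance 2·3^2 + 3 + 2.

3^3

5 —HB2→ 2^2 + 1 —bump→ 3^3 + 1 = 28 —(−1)→ 27
27 —HB3→ 3^3 —bump→ 4^4 = 256 —(−1)→ 255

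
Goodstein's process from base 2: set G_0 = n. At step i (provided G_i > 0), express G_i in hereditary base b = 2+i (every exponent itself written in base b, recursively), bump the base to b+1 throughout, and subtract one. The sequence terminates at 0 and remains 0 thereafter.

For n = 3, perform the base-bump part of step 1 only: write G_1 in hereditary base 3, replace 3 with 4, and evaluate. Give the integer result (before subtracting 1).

4

step 0: 3 = 2 + 1; sub 3 for 2: 3 + 1; = 4; G_1 = 4−1 = 3
step 1: 3 = 3; sub 4 for 3: 4; = 4; G_2 = 4−1 = 3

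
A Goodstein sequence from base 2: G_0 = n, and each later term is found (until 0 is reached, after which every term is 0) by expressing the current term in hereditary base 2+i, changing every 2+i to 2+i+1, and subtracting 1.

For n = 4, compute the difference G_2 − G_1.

G_0 = 4. HB_2(4) = 2^2. Bump = 27. G_1 = 26.
G_1 = 26. HB_3(26) = 2·3^2 + 2·3 + 2. Bump = 42. G_2 = 41.

15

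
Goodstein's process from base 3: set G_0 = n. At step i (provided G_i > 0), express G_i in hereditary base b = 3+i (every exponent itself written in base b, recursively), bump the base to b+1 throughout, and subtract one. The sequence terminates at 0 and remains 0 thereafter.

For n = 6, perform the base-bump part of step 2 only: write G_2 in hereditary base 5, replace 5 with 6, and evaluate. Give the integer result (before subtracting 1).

base 3: 6 = 2·3; at 4: 2·4 = 8; next = 7
base 4: 7 = 4 + 3; at 5: 5 + 3 = 8; next = 7

8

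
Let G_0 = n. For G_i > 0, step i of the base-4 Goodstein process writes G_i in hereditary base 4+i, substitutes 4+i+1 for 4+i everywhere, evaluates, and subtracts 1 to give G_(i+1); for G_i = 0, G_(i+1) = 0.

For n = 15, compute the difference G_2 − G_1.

G_0 = 15. HB_4(15) = 3·4 + 3. Bump = 18. G_1 = 17.
G_1 = 17. HB_5(17) = 3·5 + 2. Bump = 20. G_2 = 19.

2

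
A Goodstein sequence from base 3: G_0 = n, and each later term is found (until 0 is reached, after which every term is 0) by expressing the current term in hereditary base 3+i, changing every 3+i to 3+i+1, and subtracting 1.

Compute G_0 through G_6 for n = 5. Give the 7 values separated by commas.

5, 5, 5, 5, 4, 3, 2

i=0: 5 = 3 + 2 (b=3); 3→4: 4 + 2 = 6; 6−1 = 5
i=1: 5 = 4 + 1 (b=4); 4→5: 5 + 1 = 6; 6−1 = 5
i=2: 5 = 5 (b=5); 5→6: 6 = 6; 6−1 = 5
i=3: 5 = 5 (b=6); 6→7: 5 = 5; 5−1 = 4
i=4: 4 = 4 (b=7); 7→8: 4 = 4; 4−1 = 3
i=5: 3 = 3 (b=8); 8→9: 3 = 3; 3−1 = 2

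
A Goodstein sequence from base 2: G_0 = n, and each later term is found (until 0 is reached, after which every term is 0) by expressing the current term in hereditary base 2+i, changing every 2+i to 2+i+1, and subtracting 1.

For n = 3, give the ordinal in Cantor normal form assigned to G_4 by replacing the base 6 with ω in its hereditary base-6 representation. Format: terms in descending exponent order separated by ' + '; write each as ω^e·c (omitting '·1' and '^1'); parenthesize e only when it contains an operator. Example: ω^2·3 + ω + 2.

1

i=0: 3 = 2 + 1 (b=2); 2→3: 3 + 1 = 4; 4−1 = 3
i=1: 3 = 3 (b=3); 3→4: 4 = 4; 4−1 = 3
i=2: 3 = 3 (b=4); 4→5: 3 = 3; 3−1 = 2
i=3: 2 = 2 (b=5); 5→6: 2 = 2; 2−1 = 1
i=4: 1 = 1 (b=6); 6→7: 1 = 1; 1−1 = 0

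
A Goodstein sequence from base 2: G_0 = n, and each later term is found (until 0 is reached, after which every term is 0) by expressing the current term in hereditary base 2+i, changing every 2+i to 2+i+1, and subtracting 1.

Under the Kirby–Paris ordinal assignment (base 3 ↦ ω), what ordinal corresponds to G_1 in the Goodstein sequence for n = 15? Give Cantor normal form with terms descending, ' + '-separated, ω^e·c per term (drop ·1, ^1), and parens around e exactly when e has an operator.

G_0 = 15. HB_2(15) = 2^(2 + 1) + 2^2 + 2 + 1. Bump = 112. G_1 = 111.
G_1 = 111. HB_3(111) = 3^(3 + 1) + 3^3 + 3. Bump = 1284. G_2 = 1283.

ω^(ω + 1) + ω^ω + ω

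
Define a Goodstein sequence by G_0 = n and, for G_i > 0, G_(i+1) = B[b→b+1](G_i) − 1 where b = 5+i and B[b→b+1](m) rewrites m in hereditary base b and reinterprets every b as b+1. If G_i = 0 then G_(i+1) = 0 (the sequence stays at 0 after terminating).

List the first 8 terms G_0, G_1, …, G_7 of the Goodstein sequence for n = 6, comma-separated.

6 —HB5→ 5 + 1 —bump→ 6 + 1 = 7 —(−1)→ 6
6 —HB6→ 6 —bump→ 7 = 7 —(−1)→ 6
6 —HB7→ 6 —bump→ 6 = 6 —(−1)→ 5
5 —HB8→ 5 —bump→ 5 = 5 —(−1)→ 4
4 —HB9→ 4 —bump→ 4 = 4 —(−1)→ 3
3 —HB10→ 3 —bump→ 3 = 3 —(−1)→ 2
2 —HB11→ 2 —bump→ 2 = 2 —(−1)→ 1

6, 6, 6, 5, 4, 3, 2, 1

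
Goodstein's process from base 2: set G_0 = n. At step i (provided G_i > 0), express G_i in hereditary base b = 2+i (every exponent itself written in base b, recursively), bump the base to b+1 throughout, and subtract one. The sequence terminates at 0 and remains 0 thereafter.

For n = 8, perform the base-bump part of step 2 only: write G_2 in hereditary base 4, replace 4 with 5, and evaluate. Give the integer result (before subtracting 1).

G_0=8  [base 2] 2^(2 + 1)  →[2↦3]→  3^(3 + 1) = 81  −1 ⇒ G_1=80
G_1=80  [base 3] 2·3^3 + 2·3^2 + 2·3 + 2  →[3↦4]→  2·4^4 + 2·4^2 + 2·4 + 2 = 554  −1 ⇒ G_2=553

6311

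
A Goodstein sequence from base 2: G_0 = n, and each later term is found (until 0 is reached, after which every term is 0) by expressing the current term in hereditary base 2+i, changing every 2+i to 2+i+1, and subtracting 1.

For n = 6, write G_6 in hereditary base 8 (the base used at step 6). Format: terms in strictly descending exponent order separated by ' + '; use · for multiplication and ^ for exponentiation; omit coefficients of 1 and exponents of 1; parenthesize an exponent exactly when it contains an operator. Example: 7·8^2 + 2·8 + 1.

5·8^5 + 5·8^4 + 5·8^3 + 5·8^2 + 5·8 + 3

(0) 6|_2 = 2^2 + 2 ↦ 3^3 + 3|_3 = 30 ⇒ 29
(1) 29|_3 = 3^3 + 2 ↦ 4^4 + 2|_4 = 258 ⇒ 257
(2) 257|_4 = 4^4 + 1 ↦ 5^5 + 1|_5 = 3126 ⇒ 3125
(3) 3125|_5 = 5^5 ↦ 6^6|_6 = 46656 ⇒ 46655
(4) 46655|_6 = 5·6^5 + 5·6^4 + 5·6^3 + 5·6^2 + 5·6 + 5 ↦ 5·7^5 + 5·7^4 + 5·7^3 + 5·7^2 + 5·7 + 5|_7 = 98040 ⇒ 98039
(5) 98039|_7 = 5·7^5 + 5·7^4 + 5·7^3 + 5·7^2 + 5·7 + 4 ↦ 5·8^5 + 5·8^4 + 5·8^3 + 5·8^2 + 5·8 + 4|_8 = 187244 ⇒ 187243
(6) 187243|_8 = 5·8^5 + 5·8^4 + 5·8^3 + 5·8^2 + 5·8 + 3 ↦ 5·9^5 + 5·9^4 + 5·9^3 + 5·9^2 + 5·9 + 3|_9 = 332148 ⇒ 332147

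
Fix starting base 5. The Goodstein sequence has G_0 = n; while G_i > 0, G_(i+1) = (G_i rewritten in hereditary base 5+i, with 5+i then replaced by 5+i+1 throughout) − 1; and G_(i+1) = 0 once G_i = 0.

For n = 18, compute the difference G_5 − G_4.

1

18 —HB5→ 3·5 + 3 —bump→ 3·6 + 3 = 21 —(−1)→ 20
20 —HB6→ 3·6 + 2 —bump→ 3·7 + 2 = 23 —(−1)→ 22
22 —HB7→ 3·7 + 1 —bump→ 3·8 + 1 = 25 —(−1)→ 24
24 —HB8→ 3·8 —bump→ 3·9 = 27 —(−1)→ 26
26 —HB9→ 2·9 + 8 —bump→ 2·10 + 8 = 28 —(−1)→ 27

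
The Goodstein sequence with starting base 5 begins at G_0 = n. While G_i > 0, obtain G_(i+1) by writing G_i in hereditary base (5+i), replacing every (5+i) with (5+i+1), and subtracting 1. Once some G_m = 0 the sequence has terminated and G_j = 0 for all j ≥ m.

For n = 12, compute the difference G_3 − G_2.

[0] 12 ≡ 2·5 + 2 (base 5). Lift 6: 14. −1: 13.
[1] 13 ≡ 2·6 + 1 (base 6). Lift 7: 15. −1: 14.
[2] 14 ≡ 2·7 (base 7). Lift 8: 16. −1: 15.

1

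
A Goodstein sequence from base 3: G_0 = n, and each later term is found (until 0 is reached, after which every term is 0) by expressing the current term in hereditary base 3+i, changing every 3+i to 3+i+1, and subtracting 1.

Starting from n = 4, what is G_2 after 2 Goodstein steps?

4

(0) 4|_3 = 3 + 1 ↦ 4 + 1|_4 = 5 ⇒ 4
(1) 4|_4 = 4 ↦ 5|_5 = 5 ⇒ 4
(2) 4|_5 = 4 ↦ 4|_6 = 4 ⇒ 3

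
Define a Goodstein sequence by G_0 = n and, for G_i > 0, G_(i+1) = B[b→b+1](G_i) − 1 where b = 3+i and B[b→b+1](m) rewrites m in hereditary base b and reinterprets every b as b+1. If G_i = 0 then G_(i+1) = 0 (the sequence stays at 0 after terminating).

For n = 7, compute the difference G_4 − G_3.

[0] 7 ≡ 2·3 + 1 (base 3). Lift 4: 9. −1: 8.
[1] 8 ≡ 2·4 (base 4). Lift 5: 10. −1: 9.
[2] 9 ≡ 5 + 4 (base 5). Lift 6: 10. −1: 9.
[3] 9 ≡ 6 + 3 (base 6). Lift 7: 10. −1: 9.

0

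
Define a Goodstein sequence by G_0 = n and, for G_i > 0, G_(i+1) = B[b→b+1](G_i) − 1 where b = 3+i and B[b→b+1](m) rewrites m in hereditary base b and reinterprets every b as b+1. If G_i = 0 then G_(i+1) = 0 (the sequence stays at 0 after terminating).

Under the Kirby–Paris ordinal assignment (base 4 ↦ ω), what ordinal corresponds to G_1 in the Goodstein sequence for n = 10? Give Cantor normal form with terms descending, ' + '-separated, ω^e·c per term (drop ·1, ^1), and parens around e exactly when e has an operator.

ω^2

10 —HB3→ 3^2 + 1 —bump→ 4^2 + 1 = 17 —(−1)→ 16
16 —HB4→ 4^2 —bump→ 5^2 = 25 —(−1)→ 24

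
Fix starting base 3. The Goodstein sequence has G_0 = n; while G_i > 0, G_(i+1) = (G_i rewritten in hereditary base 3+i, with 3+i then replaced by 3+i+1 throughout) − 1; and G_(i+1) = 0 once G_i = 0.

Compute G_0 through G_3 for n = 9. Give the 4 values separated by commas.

9, 15, 17, 19

base 3: 9 = 3^2; at 4: 4^2 = 16; next = 15
base 4: 15 = 3·4 + 3; at 5: 3·5 + 3 = 18; next = 17
base 5: 17 = 3·5 + 2; at 6: 3·6 + 2 = 20; next = 19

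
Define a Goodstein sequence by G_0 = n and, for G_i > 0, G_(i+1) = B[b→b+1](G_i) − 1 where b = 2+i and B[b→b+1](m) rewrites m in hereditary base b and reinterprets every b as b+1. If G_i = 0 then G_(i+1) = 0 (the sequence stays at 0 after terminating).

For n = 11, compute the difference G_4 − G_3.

G_0 = 11. HB_2(11) = 2^(2 + 1) + 2 + 1. Bump = 85. G_1 = 84.
G_1 = 84. HB_3(84) = 3^(3 + 1) + 3. Bump = 1028. G_2 = 1027.
G_2 = 1027. HB_4(1027) = 4^(4 + 1) + 3. Bump = 15628. G_3 = 15627.
G_3 = 15627. HB_5(15627) = 5^(5 + 1) + 2. Bump = 279938. G_4 = 279937.

264310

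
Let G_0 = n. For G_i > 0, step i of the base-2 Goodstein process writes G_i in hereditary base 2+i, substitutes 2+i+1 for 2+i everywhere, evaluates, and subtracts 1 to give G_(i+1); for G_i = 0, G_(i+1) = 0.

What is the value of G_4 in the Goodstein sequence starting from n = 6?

base 2: 6 = 2^2 + 2; at 3: 3^3 + 3 = 30; next = 29
base 3: 29 = 3^3 + 2; at 4: 4^4 + 2 = 258; next = 257
base 4: 257 = 4^4 + 1; at 5: 5^5 + 1 = 3126; next = 3125
base 5: 3125 = 5^5; at 6: 6^6 = 46656; next = 46655
base 6: 46655 = 5·6^5 + 5·6^4 + 5·6^3 + 5·6^2 + 5·6 + 5; at 7: 5·7^5 + 5·7^4 + 5·7^3 + 5·7^2 + 5·7 + 5 = 98040; next = 98039

46655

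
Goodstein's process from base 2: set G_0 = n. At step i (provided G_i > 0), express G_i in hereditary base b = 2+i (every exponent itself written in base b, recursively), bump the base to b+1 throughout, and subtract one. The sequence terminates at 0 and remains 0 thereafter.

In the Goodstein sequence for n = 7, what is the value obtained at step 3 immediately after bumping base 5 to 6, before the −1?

46658

i=0: 7 = 2^2 + 2 + 1 (b=2); 2→3: 3^3 + 3 + 1 = 31; 31−1 = 30
i=1: 30 = 3^3 + 3 (b=3); 3→4: 4^4 + 4 = 260; 260−1 = 259
i=2: 259 = 4^4 + 3 (b=4); 4→5: 5^5 + 3 = 3128; 3128−1 = 3127
i=3: 3127 = 5^5 + 2 (b=5); 5→6: 6^6 + 2 = 46658; 46658−1 = 46657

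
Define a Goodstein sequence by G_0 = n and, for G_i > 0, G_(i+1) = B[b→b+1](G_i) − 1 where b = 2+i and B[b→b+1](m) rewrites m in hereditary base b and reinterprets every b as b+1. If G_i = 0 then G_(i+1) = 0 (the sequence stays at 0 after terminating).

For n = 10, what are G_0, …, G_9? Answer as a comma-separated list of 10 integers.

10, 83, 1025, 15625, 279935, 4215754, 84073323, 1937434592, 50000555551, 1426559238830

G_0 = 10. HB_2(10) = 2^(2 + 1) + 2. Bump = 84. G_1 = 83.
G_1 = 83. HB_3(83) = 3^(3 + 1) + 2. Bump = 1026. G_2 = 1025.
G_2 = 1025. HB_4(1025) = 4^(4 + 1) + 1. Bump = 15626. G_3 = 15625.
G_3 = 15625. HB_5(15625) = 5^(5 + 1). Bump = 279936. G_4 = 279935.
G_4 = 279935. HB_6(279935) = 5·6^6 + 5·6^5 + 5·6^4 + 5·6^3 + 5·6^2 + 5·6 + 5. Bump = 4215755. G_5 = 4215754.
G_5 = 4215754. HB_7(4215754) = 5·7^7 + 5·7^5 + 5·7^4 + 5·7^3 + 5·7^2 + 5·7 + 4. Bump = 84073324. G_6 = 84073323.
G_6 = 84073323. HB_8(84073323) = 5·8^8 + 5·8^5 + 5·8^4 + 5·8^3 + 5·8^2 + 5·8 + 3. Bump = 1937434593. G_7 = 1937434592.
G_7 = 1937434592. HB_9(1937434592) = 5·9^9 + 5·9^5 + 5·9^4 + 5·9^3 + 5·9^2 + 5·9 + 2. Bump = 50000555552. G_8 = 50000555551.
G_8 = 50000555551. HB_10(50000555551) = 5·10^10 + 5·10^5 + 5·10^4 + 5·10^3 + 5·10^2 + 5·10 + 1. Bump = 1426559238831. G_9 = 1426559238830.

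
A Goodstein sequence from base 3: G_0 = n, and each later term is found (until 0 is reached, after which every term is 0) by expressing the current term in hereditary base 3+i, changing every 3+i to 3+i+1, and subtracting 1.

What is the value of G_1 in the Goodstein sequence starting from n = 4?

4

i=0: 4 = 3 + 1 (b=3); 3→4: 4 + 1 = 5; 5−1 = 4
i=1: 4 = 4 (b=4); 4→5: 5 = 5; 5−1 = 4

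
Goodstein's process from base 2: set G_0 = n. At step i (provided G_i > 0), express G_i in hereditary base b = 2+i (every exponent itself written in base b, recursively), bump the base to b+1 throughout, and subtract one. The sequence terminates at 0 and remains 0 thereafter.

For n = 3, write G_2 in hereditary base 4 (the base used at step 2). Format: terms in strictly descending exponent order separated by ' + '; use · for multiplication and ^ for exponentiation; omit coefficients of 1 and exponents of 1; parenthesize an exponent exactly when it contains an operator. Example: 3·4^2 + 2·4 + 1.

[0] 3 ≡ 2 + 1 (base 2). Lift 3: 4. −1: 3.
[1] 3 ≡ 3 (base 3). Lift 4: 4. −1: 3.
[2] 3 ≡ 3 (base 4). Lift 5: 3. −1: 2.

3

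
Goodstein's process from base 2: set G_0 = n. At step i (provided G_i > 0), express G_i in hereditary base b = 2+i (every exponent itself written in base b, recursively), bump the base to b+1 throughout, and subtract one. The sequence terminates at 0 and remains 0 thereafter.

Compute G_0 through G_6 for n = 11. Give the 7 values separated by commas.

11, 84, 1027, 15627, 279937, 5764801, 134217727

G_0=11  [base 2] 2^(2 + 1) + 2 + 1  →[2↦3]→  3^(3 + 1) + 3 + 1 = 85  −1 ⇒ G_1=84
G_1=84  [base 3] 3^(3 + 1) + 3  →[3↦4]→  4^(4 + 1) + 4 = 1028  −1 ⇒ G_2=1027
G_2=1027  [base 4] 4^(4 + 1) + 3  →[4↦5]→  5^(5 + 1) + 3 = 15628  −1 ⇒ G_3=15627
G_3=15627  [base 5] 5^(5 + 1) + 2  →[5↦6]→  6^(6 + 1) + 2 = 279938  −1 ⇒ G_4=279937
G_4=279937  [base 6] 6^(6 + 1) + 1  →[6↦7]→  7^(7 + 1) + 1 = 5764802  −1 ⇒ G_5=5764801
G_5=5764801  [base 7] 7^(7 + 1)  →[7↦8]→  8^(8 + 1) = 134217728  −1 ⇒ G_6=134217727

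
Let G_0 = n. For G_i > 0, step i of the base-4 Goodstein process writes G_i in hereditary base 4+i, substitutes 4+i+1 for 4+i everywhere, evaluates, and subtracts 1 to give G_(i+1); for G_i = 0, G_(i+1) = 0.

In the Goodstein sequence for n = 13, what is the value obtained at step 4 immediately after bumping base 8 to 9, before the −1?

(0) 13|_4 = 3·4 + 1 ↦ 3·5 + 1|_5 = 16 ⇒ 15
(1) 15|_5 = 3·5 ↦ 3·6|_6 = 18 ⇒ 17
(2) 17|_6 = 2·6 + 5 ↦ 2·7 + 5|_7 = 19 ⇒ 18
(3) 18|_7 = 2·7 + 4 ↦ 2·8 + 4|_8 = 20 ⇒ 19
(4) 19|_8 = 2·8 + 3 ↦ 2·9 + 3|_9 = 21 ⇒ 20

21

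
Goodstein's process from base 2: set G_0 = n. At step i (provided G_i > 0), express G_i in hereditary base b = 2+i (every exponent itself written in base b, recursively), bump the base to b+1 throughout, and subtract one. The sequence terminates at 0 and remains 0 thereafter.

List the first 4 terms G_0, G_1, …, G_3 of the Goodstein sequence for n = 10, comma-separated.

base 2: 10 = 2^(2 + 1) + 2; at 3: 3^(3 + 1) + 3 = 84; next = 83
base 3: 83 = 3^(3 + 1) + 2; at 4: 4^(4 + 1) + 2 = 1026; next = 1025
base 4: 1025 = 4^(4 + 1) + 1; at 5: 5^(5 + 1) + 1 = 15626; next = 15625

10, 83, 1025, 15625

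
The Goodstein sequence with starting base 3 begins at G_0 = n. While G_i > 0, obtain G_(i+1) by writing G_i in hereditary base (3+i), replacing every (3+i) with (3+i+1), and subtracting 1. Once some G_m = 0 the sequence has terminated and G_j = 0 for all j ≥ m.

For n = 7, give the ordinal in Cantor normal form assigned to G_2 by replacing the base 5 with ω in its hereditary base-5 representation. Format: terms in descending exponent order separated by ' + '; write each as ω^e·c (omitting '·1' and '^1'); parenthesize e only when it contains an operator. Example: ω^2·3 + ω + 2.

ω + 4

[0] 7 ≡ 2·3 + 1 (base 3). Lift 4: 9. −1: 8.
[1] 8 ≡ 2·4 (base 4). Lift 5: 10. −1: 9.
[2] 9 ≡ 5 + 4 (base 5). Lift 6: 10. −1: 9.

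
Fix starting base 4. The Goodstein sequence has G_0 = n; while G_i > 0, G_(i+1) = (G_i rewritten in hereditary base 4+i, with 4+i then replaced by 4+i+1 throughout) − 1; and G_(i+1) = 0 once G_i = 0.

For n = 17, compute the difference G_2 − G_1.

base 4: 17 = 4^2 + 1; at 5: 5^2 + 1 = 26; next = 25
base 5: 25 = 5^2; at 6: 6^2 = 36; next = 35

10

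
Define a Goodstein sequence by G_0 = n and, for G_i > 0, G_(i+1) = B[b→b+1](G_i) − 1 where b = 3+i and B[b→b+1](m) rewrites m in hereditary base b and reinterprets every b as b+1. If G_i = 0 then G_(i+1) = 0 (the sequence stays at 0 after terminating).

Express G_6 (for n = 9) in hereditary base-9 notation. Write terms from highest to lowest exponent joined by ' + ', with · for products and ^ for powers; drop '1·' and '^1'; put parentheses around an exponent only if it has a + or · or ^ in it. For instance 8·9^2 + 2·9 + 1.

9 —HB3→ 3^2 —bump→ 4^2 = 16 —(−1)→ 15
15 —HB4→ 3·4 + 3 —bump→ 3·5 + 3 = 18 —(−1)→ 17
17 —HB5→ 3·5 + 2 —bump→ 3·6 + 2 = 20 —(−1)→ 19
19 —HB6→ 3·6 + 1 —bump→ 3·7 + 1 = 22 —(−1)→ 21
21 —HB7→ 3·7 —bump→ 3·8 = 24 —(−1)→ 23
23 —HB8→ 2·8 + 7 —bump→ 2·9 + 7 = 25 —(−1)→ 24
24 —HB9→ 2·9 + 6 —bump→ 2·10 + 6 = 26 —(−1)→ 25

2·9 + 6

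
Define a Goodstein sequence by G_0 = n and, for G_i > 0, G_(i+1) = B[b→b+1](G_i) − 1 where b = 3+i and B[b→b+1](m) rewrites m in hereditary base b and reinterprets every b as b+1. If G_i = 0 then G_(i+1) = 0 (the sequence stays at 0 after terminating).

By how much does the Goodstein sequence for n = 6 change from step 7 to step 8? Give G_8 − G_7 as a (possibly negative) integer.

(0) 6|_3 = 2·3 ↦ 2·4|_4 = 8 ⇒ 7
(1) 7|_4 = 4 + 3 ↦ 5 + 3|_5 = 8 ⇒ 7
(2) 7|_5 = 5 + 2 ↦ 6 + 2|_6 = 8 ⇒ 7
(3) 7|_6 = 6 + 1 ↦ 7 + 1|_7 = 8 ⇒ 7
(4) 7|_7 = 7 ↦ 8|_8 = 8 ⇒ 7
(5) 7|_8 = 7 ↦ 7|_9 = 7 ⇒ 6
(6) 6|_9 = 6 ↦ 6|_10 = 6 ⇒ 5
(7) 5|_10 = 5 ↦ 5|_11 = 5 ⇒ 4

-1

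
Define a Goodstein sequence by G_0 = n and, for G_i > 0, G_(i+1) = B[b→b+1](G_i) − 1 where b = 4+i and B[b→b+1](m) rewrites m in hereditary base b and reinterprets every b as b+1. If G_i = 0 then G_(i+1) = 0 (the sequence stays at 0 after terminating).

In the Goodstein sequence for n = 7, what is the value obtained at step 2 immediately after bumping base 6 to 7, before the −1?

7 —HB4→ 4 + 3 —bump→ 5 + 3 = 8 —(−1)→ 7
7 —HB5→ 5 + 2 —bump→ 6 + 2 = 8 —(−1)→ 7
7 —HB6→ 6 + 1 —bump→ 7 + 1 = 8 —(−1)→ 7

8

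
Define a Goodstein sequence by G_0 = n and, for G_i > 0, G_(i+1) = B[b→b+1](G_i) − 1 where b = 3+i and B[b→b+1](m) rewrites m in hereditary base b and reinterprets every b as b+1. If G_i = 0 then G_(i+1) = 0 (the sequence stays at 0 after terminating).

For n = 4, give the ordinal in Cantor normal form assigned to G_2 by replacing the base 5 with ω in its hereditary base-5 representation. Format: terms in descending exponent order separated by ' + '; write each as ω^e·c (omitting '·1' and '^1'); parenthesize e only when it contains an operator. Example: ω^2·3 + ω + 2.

4

i=0: 4 = 3 + 1 (b=3); 3→4: 4 + 1 = 5; 5−1 = 4
i=1: 4 = 4 (b=4); 4→5: 5 = 5; 5−1 = 4
i=2: 4 = 4 (b=5); 5→6: 4 = 4; 4−1 = 3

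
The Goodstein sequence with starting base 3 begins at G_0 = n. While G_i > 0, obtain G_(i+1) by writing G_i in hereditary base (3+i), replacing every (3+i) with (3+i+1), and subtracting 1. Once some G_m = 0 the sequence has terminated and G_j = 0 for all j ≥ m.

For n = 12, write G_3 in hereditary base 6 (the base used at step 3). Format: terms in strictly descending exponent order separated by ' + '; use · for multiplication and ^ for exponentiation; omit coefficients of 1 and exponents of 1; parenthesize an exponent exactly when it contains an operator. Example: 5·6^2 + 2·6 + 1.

base 3: 12 = 3^2 + 3; at 4: 4^2 + 4 = 20; next = 19
base 4: 19 = 4^2 + 3; at 5: 5^2 + 3 = 28; next = 27
base 5: 27 = 5^2 + 2; at 6: 6^2 + 2 = 38; next = 37
base 6: 37 = 6^2 + 1; at 7: 7^2 + 1 = 50; next = 49

6^2 + 1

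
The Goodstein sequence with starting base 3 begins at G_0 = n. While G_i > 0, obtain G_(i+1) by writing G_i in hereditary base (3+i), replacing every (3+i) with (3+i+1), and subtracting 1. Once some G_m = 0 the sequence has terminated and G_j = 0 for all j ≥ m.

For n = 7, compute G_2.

9

(0) 7|_3 = 2·3 + 1 ↦ 2·4 + 1|_4 = 9 ⇒ 8
(1) 8|_4 = 2·4 ↦ 2·5|_5 = 10 ⇒ 9
(2) 9|_5 = 5 + 4 ↦ 6 + 4|_6 = 10 ⇒ 9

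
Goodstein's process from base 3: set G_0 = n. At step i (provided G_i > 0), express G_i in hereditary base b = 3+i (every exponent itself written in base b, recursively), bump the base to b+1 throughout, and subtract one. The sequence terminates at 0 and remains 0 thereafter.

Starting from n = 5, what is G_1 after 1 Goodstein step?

step 0: 5 = 3 + 2; sub 4 for 3: 4 + 2; = 6; G_1 = 6−1 = 5
step 1: 5 = 4 + 1; sub 5 for 4: 5 + 1; = 6; G_2 = 6−1 = 5

5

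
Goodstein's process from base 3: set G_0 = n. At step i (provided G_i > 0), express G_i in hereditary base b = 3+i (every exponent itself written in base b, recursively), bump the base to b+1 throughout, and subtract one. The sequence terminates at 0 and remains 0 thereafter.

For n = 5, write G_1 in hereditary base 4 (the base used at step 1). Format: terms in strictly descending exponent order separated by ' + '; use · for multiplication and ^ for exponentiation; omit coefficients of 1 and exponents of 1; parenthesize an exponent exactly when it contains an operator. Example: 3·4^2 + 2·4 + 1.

4 + 1

i=0: 5 = 3 + 2 (b=3); 3→4: 4 + 2 = 6; 6−1 = 5
i=1: 5 = 4 + 1 (b=4); 4→5: 5 + 1 = 6; 6−1 = 5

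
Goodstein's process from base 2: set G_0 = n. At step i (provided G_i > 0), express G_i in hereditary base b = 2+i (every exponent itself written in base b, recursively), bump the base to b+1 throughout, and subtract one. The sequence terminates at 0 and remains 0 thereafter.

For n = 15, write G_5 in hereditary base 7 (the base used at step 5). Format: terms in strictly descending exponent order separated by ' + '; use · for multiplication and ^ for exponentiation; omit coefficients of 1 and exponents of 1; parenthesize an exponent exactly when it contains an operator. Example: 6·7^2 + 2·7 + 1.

7^(7 + 1) + 7^7

base 2: 15 = 2^(2 + 1) + 2^2 + 2 + 1; at 3: 3^(3 + 1) + 3^3 + 3 + 1 = 112; next = 111
base 3: 111 = 3^(3 + 1) + 3^3 + 3; at 4: 4^(4 + 1) + 4^4 + 4 = 1284; next = 1283
base 4: 1283 = 4^(4 + 1) + 4^4 + 3; at 5: 5^(5 + 1) + 5^5 + 3 = 18753; next = 18752
base 5: 18752 = 5^(5 + 1) + 5^5 + 2; at 6: 6^(6 + 1) + 6^6 + 2 = 326594; next = 326593
base 6: 326593 = 6^(6 + 1) + 6^6 + 1; at 7: 7^(7 + 1) + 7^7 + 1 = 6588345; next = 6588344
base 7: 6588344 = 7^(7 + 1) + 7^7; at 8: 8^(8 + 1) + 8^8 = 150994944; next = 150994943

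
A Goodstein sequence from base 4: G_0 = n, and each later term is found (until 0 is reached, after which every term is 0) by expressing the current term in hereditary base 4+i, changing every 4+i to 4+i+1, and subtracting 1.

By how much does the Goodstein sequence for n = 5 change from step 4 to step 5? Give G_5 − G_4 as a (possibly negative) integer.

-1

[0] 5 ≡ 4 + 1 (base 4). Lift 5: 6. −1: 5.
[1] 5 ≡ 5 (base 5). Lift 6: 6. −1: 5.
[2] 5 ≡ 5 (base 6). Lift 7: 5. −1: 4.
[3] 4 ≡ 4 (base 7). Lift 8: 4. −1: 3.
[4] 3 ≡ 3 (base 8). Lift 9: 3. −1: 2.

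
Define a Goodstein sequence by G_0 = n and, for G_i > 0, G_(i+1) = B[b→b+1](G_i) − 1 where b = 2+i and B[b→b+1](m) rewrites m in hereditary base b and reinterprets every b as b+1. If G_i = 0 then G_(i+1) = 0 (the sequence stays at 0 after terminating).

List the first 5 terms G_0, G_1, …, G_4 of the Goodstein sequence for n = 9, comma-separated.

G_0=9  [base 2] 2^(2 + 1) + 1  →[2↦3]→  3^(3 + 1) + 1 = 82  −1 ⇒ G_1=81
G_1=81  [base 3] 3^(3 + 1)  →[3↦4]→  4^(4 + 1) = 1024  −1 ⇒ G_2=1023
G_2=1023  [base 4] 3·4^4 + 3·4^3 + 3·4^2 + 3·4 + 3  →[4↦5]→  3·5^5 + 3·5^3 + 3·5^2 + 3·5 + 3 = 9843  −1 ⇒ G_3=9842
G_3=9842  [base 5] 3·5^5 + 3·5^3 + 3·5^2 + 3·5 + 2  →[5↦6]→  3·6^6 + 3·6^3 + 3·6^2 + 3·6 + 2 = 140744  −1 ⇒ G_4=140743

9, 81, 1023, 9842, 140743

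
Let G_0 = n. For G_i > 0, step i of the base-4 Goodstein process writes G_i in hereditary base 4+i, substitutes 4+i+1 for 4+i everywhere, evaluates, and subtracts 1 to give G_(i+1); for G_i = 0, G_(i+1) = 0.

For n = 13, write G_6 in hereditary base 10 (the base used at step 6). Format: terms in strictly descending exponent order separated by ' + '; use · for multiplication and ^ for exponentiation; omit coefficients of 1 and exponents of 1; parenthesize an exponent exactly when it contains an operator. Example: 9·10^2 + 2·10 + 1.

2·10 + 1

base 4: 13 = 3·4 + 1; at 5: 3·5 + 1 = 16; next = 15
base 5: 15 = 3·5; at 6: 3·6 = 18; next = 17
base 6: 17 = 2·6 + 5; at 7: 2·7 + 5 = 19; next = 18
base 7: 18 = 2·7 + 4; at 8: 2·8 + 4 = 20; next = 19
base 8: 19 = 2·8 + 3; at 9: 2·9 + 3 = 21; next = 20
base 9: 20 = 2·9 + 2; at 10: 2·10 + 2 = 22; next = 21
base 10: 21 = 2·10 + 1; at 11: 2·11 + 1 = 23; next = 22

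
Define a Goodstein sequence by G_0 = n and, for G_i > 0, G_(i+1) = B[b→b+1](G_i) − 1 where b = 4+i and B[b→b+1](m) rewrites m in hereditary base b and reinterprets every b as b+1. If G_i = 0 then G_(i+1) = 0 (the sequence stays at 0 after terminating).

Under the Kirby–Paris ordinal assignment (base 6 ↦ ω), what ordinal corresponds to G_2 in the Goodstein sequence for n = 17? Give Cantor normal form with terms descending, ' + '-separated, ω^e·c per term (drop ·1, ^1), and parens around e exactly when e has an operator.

ω·5 + 5

[0] 17 ≡ 4^2 + 1 (base 4). Lift 5: 26. −1: 25.
[1] 25 ≡ 5^2 (base 5). Lift 6: 36. −1: 35.
[2] 35 ≡ 5·6 + 5 (base 6). Lift 7: 40. −1: 39.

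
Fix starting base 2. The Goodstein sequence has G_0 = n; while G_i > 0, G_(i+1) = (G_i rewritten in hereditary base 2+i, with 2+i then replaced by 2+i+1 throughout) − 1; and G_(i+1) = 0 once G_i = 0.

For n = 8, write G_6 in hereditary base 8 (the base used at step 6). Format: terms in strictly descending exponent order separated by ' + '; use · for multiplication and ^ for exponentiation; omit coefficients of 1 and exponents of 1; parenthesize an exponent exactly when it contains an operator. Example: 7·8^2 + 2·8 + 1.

i=0: 8 = 2^(2 + 1) (b=2); 2→3: 3^(3 + 1) = 81; 81−1 = 80
i=1: 80 = 2·3^3 + 2·3^2 + 2·3 + 2 (b=3); 3→4: 2·4^4 + 2·4^2 + 2·4 + 2 = 554; 554−1 = 553
i=2: 553 = 2·4^4 + 2·4^2 + 2·4 + 1 (b=4); 4→5: 2·5^5 + 2·5^2 + 2·5 + 1 = 6311; 6311−1 = 6310
i=3: 6310 = 2·5^5 + 2·5^2 + 2·5 (b=5); 5→6: 2·6^6 + 2·6^2 + 2·6 = 93396; 93396−1 = 93395
i=4: 93395 = 2·6^6 + 2·6^2 + 6 + 5 (b=6); 6→7: 2·7^7 + 2·7^2 + 7 + 5 = 1647196; 1647196−1 = 1647195
i=5: 1647195 = 2·7^7 + 2·7^2 + 7 + 4 (b=7); 7→8: 2·8^8 + 2·8^2 + 8 + 4 = 33554572; 33554572−1 = 33554571
i=6: 33554571 = 2·8^8 + 2·8^2 + 8 + 3 (b=8); 8→9: 2·9^9 + 2·9^2 + 9 + 3 = 774841152; 774841152−1 = 774841151

2·8^8 + 2·8^2 + 8 + 3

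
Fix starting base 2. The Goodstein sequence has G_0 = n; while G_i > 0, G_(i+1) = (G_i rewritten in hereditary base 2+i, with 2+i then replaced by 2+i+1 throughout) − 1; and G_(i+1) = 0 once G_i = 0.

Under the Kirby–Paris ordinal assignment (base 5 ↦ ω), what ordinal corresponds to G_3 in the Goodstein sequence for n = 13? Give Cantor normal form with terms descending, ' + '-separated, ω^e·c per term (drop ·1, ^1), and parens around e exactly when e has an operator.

ω^(ω + 1) + ω^3·3 + ω^2·3 + ω·3 + 2

i=0: 13 = 2^(2 + 1) + 2^2 + 1 (b=2); 2→3: 3^(3 + 1) + 3^3 + 1 = 109; 109−1 = 108
i=1: 108 = 3^(3 + 1) + 3^3 (b=3); 3→4: 4^(4 + 1) + 4^4 = 1280; 1280−1 = 1279
i=2: 1279 = 4^(4 + 1) + 3·4^3 + 3·4^2 + 3·4 + 3 (b=4); 4→5: 5^(5 + 1) + 3·5^3 + 3·5^2 + 3·5 + 3 = 16093; 16093−1 = 16092
i=3: 16092 = 5^(5 + 1) + 3·5^3 + 3·5^2 + 3·5 + 2 (b=5); 5→6: 6^(6 + 1) + 3·6^3 + 3·6^2 + 3·6 + 2 = 280712; 280712−1 = 280711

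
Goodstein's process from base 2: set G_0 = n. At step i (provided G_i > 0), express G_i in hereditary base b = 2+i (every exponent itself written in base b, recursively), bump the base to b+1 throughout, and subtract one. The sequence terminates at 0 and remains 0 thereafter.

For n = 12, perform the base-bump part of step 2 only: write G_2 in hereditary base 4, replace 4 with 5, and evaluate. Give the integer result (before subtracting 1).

15686

base 2: 12 = 2^(2 + 1) + 2^2; at 3: 3^(3 + 1) + 3^3 = 108; next = 107
base 3: 107 = 3^(3 + 1) + 2·3^2 + 2·3 + 2; at 4: 4^(4 + 1) + 2·4^2 + 2·4 + 2 = 1066; next = 1065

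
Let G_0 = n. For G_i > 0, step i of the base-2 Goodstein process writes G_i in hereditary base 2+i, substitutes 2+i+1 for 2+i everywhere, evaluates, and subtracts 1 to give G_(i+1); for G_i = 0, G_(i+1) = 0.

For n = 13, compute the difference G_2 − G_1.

1171

i=0: 13 = 2^(2 + 1) + 2^2 + 1 (b=2); 2→3: 3^(3 + 1) + 3^3 + 1 = 109; 109−1 = 108
i=1: 108 = 3^(3 + 1) + 3^3 (b=3); 3→4: 4^(4 + 1) + 4^4 = 1280; 1280−1 = 1279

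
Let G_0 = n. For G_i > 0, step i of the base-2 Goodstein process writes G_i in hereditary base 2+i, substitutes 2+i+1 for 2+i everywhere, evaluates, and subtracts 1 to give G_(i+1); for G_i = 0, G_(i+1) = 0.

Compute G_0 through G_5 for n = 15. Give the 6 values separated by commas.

15, 111, 1283, 18752, 326593, 6588344

G_0=15  [base 2] 2^(2 + 1) + 2^2 + 2 + 1  →[2↦3]→  3^(3 + 1) + 3^3 + 3 + 1 = 112  −1 ⇒ G_1=111
G_1=111  [base 3] 3^(3 + 1) + 3^3 + 3  →[3↦4]→  4^(4 + 1) + 4^4 + 4 = 1284  −1 ⇒ G_2=1283
G_2=1283  [base 4] 4^(4 + 1) + 4^4 + 3  →[4↦5]→  5^(5 + 1) + 5^5 + 3 = 18753  −1 ⇒ G_3=18752
G_3=18752  [base 5] 5^(5 + 1) + 5^5 + 2  →[5↦6]→  6^(6 + 1) + 6^6 + 2 = 326594  −1 ⇒ G_4=326593
G_4=326593  [base 6] 6^(6 + 1) + 6^6 + 1  →[6↦7]→  7^(7 + 1) + 7^7 + 1 = 6588345  −1 ⇒ G_5=6588344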